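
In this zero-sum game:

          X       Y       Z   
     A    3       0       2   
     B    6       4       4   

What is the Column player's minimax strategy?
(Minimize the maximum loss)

Column should play Y or Z (all achieve the minimum), value = 4

Work:
Column player minimizes Row's maximum payoff:
Column X: max payoff to Row = 6
Column Y: max payoff to Row = 4
Column Z: max payoff to Row = 4
Minimum is 4, achieved by columns Y, Z (tied).
Each of Y or Z is a minimax strategy.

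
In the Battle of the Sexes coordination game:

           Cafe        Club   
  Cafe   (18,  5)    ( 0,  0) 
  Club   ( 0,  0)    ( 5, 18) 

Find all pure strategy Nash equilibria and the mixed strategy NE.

Pure NE: (Cafe, Cafe) and (Club, Club); Mixed NE: p = 0.7826, q = 0.2174

Work:
Check pure NE:
(Cafe, Cafe): (18, 5) - no unilateral deviation beneficial
(Club, Club): (5, 18) - no unilateral deviation beneficial
Mixed NE: P1 plays Cafe with p = 0.7826, P2 plays Cafe with q = 0.2174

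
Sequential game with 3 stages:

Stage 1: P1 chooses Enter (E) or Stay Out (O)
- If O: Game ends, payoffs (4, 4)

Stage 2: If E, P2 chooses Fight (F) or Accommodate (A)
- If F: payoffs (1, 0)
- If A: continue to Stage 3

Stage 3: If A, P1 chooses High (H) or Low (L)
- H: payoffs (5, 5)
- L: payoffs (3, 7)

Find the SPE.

SPE: (E, A, H); Outcome (5, 5)

Work:
Stage 3: P1 chooses H (5 vs 3)
Stage 2: P2: F->0, A->5 (anticipating H). Choose A
Stage 1: P1: O->4, E->5 (anticipating A, H). Choose E
SPE path: E -> A -> H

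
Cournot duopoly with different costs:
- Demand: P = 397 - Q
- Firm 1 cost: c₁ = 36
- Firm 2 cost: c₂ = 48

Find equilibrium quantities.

q₁* = 124.33, q₂* = 112.33

Work:
Reaction: q₁ = (397 - 36 - q₂)/2
Reaction: q₂ = (397 - 48 - q₁)/2
Solve simultaneously:
q₁* = (397 - 2×36 + 48)/3 = 124.33
q₂* = (397 - 2×48 + 36)/3 = 112.33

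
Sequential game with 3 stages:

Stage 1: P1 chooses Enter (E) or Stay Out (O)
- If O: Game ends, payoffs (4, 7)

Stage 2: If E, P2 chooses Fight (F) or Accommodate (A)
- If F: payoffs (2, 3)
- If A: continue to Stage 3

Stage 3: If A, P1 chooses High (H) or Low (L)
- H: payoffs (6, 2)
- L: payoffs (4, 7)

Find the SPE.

SPE: (O, F, H); Outcome (4, 7)

Work:
Stage 3: P1 chooses H (6 vs 4)
Stage 2: P2: F->3, A->2 (anticipating H). Choose F
Stage 1: P1: O->4, E->2 (anticipating F, H). Choose O
SPE path: O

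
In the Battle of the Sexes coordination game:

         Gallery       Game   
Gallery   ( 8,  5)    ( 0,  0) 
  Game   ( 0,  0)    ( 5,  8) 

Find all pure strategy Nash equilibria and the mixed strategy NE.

Pure NE: (Gallery, Gallery) and (Game, Game); Mixed NE: p = 0.6154, q = 0.3846

Work:
Check pure NE:
(Gallery, Gallery): (8, 5) - no unilateral deviation beneficial
(Game, Game): (5, 8) - no unilateral deviation beneficial
Mixed NE: P1 plays Gallery with p = 0.6154, P2 plays Gallery with q = 0.3846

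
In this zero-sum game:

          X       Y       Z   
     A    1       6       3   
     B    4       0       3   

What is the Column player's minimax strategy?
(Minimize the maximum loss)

Column should play Z, value = 3

Work:
Column player minimizes Row's maximum payoff:
Column X: max payoff to Row = 4
Column Y: max payoff to Row = 6
Column Z: max payoff to Row = 3
Minimum is 3, achieved by column Z.
Minimax strategy: Z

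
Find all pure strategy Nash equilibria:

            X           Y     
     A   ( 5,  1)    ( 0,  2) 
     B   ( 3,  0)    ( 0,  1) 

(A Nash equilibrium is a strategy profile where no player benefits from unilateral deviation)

Nash equilibrium: (A, Y), (B, Y)

Work:
Best responses:
  P1 vs X: payoffs [5, 3] → best response A (payoff 5)
  P1 vs Y: payoffs [0, 0] → best response A/B (payoff 0)
  P2 vs A: payoffs [1, 2] → best response Y (payoff 2)
  P2 vs B: payoffs [0, 1] → best response Y (payoff 1)
Mutual best responses: (A,Y), (B,Y) → Nash equilibria.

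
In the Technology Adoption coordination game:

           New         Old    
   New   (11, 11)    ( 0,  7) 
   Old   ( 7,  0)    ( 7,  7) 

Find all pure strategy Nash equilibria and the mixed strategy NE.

Pure NE: (New, New) and (Old, Old); Mixed NE: p = 0.6364, q = 0.6364

Work:
Check pure NE:
(New, New): (11, 11) - no unilateral deviation beneficial
(Old, Old): (7, 7) - no unilateral deviation beneficial
Mixed NE: P1 plays New with p = 0.6364, P2 plays New with q = 0.6364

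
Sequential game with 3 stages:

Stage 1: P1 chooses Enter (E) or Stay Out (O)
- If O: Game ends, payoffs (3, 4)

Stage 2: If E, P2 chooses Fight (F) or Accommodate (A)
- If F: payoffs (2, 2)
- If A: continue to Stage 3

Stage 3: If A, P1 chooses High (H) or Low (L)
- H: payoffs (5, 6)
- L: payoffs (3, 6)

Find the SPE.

SPE: (E, A, H); Outcome (5, 6)

Work:
Stage 3: P1 chooses H (5 vs 3)
Stage 2: P2: F->2, A->6 (anticipating H). Choose A
Stage 1: P1: O->3, E->5 (anticipating A, H). Choose E
SPE path: E -> A -> H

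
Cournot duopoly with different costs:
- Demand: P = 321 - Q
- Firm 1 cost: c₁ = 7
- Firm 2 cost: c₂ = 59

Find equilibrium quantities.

q₁* = 122.0, q₂* = 70.0

Work:
Reaction: q₁ = (321 - 7 - q₂)/2
Reaction: q₂ = (321 - 59 - q₁)/2
Solve simultaneously:
q₁* = (321 - 2×7 + 59)/3 = 122.0
q₂* = (321 - 2×59 + 7)/3 = 70.0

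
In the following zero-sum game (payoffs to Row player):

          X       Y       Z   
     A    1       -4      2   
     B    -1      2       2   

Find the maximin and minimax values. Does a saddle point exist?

Maximin = -1, Minimax = 1, Saddle: False

Work:
Row minimums: [-4, -1] → maximin = -1
Column maximums: [1, 2, 2] → minimax = 1
No saddle point (maximin ≠ minimax). Mixed strategy needed.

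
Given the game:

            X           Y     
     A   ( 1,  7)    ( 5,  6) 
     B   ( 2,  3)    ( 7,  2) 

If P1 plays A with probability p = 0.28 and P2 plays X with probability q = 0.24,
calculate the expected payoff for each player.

E[P1] = 5.3072, E[P2] = 3.36

Work:
E[P1] = p·q·π₁(A,X) + p·(1-q)·π₁(A,Y) + (1-p)·q·π₁(B,X) + (1-p)·(1-q)·π₁(B,Y)
= 0.28·0.24·1 + 0.28·0.76·5 + 0.72·0.24·2 + 0.72·0.76·7
= 5.3072

E[P2] = 3.36 (similar calculation)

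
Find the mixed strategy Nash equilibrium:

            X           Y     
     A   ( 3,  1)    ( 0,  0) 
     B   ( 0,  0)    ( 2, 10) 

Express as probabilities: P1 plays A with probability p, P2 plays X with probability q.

p = 0.9091, q = 0.4

Work:
Find probabilities that make opponent indifferent:
P2 chooses q to make P1 indifferent between A and B
P1 chooses p to make P2 indifferent between X and Y
Mixed NE: P1 plays (A: 0.9091, B: 0.0909), P2 plays (X: 0.4, Y: 0.6)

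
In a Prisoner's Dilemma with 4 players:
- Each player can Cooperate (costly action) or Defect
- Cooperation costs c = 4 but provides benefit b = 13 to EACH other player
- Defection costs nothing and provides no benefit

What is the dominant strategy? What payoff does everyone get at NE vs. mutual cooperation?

Dominant: Defect; NE payoff = 0; Coop payoff = 35

Work:
Defect dominates (saves cost c = 4, benefit to others is external)
NE: All defect → everyone gets 0
If all cooperate: each receives (3)×13 - 4 = 35
Social dilemma: 35 > 0 but NE gives 0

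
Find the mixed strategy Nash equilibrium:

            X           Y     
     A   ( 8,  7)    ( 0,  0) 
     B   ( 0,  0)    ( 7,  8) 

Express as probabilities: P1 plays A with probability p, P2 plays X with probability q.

p = 0.5333, q = 0.4667

Work:
Find probabilities that make opponent indifferent:
P2 chooses q to make P1 indifferent between A and B
P1 chooses p to make P2 indifferent between X and Y
Mixed NE: P1 plays (A: 0.5333, B: 0.4667), P2 plays (X: 0.4667, Y: 0.5333)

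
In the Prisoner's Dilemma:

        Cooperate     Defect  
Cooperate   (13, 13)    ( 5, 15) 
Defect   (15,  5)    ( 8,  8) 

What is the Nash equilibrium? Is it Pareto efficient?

(Defect, Defect) is NE; not Pareto efficient

Work:
Defect dominates Cooperate for both players:
If P2 cooperates: Defect (15) > Cooperate (13)
If P2 defects: Defect (8) > Cooperate (5)
NE: (Defect, Defect) with payoff (8, 8)
But (Cooperate, Cooperate) = (13, 13) Pareto dominates (8, 8)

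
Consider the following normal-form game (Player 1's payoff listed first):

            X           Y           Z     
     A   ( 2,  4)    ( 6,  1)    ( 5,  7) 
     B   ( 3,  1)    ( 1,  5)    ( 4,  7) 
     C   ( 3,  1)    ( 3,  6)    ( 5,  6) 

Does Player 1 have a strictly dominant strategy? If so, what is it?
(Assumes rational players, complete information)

No strictly dominant strategy exists for Player 1

Work:
A strategy strictly dominates another if it gives a strictly higher payoff against every opponent action. Compare each pair of P1's strategies column-by-column:
  A vs B: [2 vs 3, 6 vs 1, 5 vs 4] → A does not strictly dominate B (column X: 2 ≤ 3)
  A vs C: [2 vs 3, 6 vs 3, 5 vs 5] → A does not strictly dominate C (column X: 2 ≤ 3)
  B vs A: [3 vs 2, 1 vs 6, 4 vs 5] → B does not strictly dominate A (column Y: 1 ≤ 6)
  B vs C: [3 vs 3, 1 vs 3, 4 vs 5] → B does not strictly dominate C (column X: 3 ≤ 3)
  C vs A: [3 vs 2, 3 vs 6, 5 vs 5] → C does not strictly dominate A (column Y: 3 ≤ 6)
  C vs B: [3 vs 3, 3 vs 1, 5 vs 4] → C does not strictly dominate B (column X: 3 ≤ 3)
No single strategy strictly dominates all others → no strictly dominant strategy.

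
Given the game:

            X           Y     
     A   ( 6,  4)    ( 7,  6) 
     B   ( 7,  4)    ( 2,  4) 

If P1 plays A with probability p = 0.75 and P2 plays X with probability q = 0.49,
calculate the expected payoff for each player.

E[P1] = 5.995, E[P2] = 4.765

Work:
E[P1] = p·q·π₁(A,X) + p·(1-q)·π₁(A,Y) + (1-p)·q·π₁(B,X) + (1-p)·(1-q)·π₁(B,Y)
= 0.75·0.49·6 + 0.75·0.51·7 + 0.25·0.49·7 + 0.25·0.51·2
= 5.995

E[P2] = 4.765 (similar calculation)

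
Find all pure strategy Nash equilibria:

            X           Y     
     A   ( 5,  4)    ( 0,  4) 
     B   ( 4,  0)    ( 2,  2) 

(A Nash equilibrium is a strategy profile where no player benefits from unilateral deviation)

Nash equilibrium: (A, X), (B, Y)

Work:
Best responses:
  P1 vs X: payoffs [5, 4] → best response A (payoff 5)
  P1 vs Y: payoffs [0, 2] → best response B (payoff 2)
  P2 vs A: payoffs [4, 4] → best response X/Y (payoff 4)
  P2 vs B: payoffs [0, 2] → best response Y (payoff 2)
Mutual best responses: (A,X), (B,Y) → Nash equilibria.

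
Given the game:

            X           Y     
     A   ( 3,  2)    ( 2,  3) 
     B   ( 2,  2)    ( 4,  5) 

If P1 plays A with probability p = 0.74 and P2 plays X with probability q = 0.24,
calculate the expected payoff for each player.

E[P1] = 2.5728, E[P2] = 3.1552

Work:
E[P1] = p·q·π₁(A,X) + p·(1-q)·π₁(A,Y) + (1-p)·q·π₁(B,X) + (1-p)·(1-q)·π₁(B,Y)
= 0.74·0.24·3 + 0.74·0.76·2 + 0.26·0.24·2 + 0.26·0.76·4
= 2.5728

E[P2] = 3.1552 (similar calculation)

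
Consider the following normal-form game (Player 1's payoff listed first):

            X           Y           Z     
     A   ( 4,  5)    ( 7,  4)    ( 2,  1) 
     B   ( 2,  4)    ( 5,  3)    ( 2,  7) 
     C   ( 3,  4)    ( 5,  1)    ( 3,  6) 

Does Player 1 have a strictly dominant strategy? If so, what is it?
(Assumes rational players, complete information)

No strictly dominant strategy exists for Player 1

Work:
A strategy strictly dominates another if it gives a strictly higher payoff against every opponent action. Compare each pair of P1's strategies column-by-column:
  A vs B: [4 vs 2, 7 vs 5, 2 vs 2] → A does not strictly dominate B (column Z: 2 ≤ 2)
  A vs C: [4 vs 3, 7 vs 5, 2 vs 3] → A does not strictly dominate C (column Z: 2 ≤ 3)
  B vs A: [2 vs 4, 5 vs 7, 2 vs 2] → B does not strictly dominate A (column X: 2 ≤ 4)
  B vs C: [2 vs 3, 5 vs 5, 2 vs 3] → B does not strictly dominate C (column X: 2 ≤ 3)
  C vs A: [3 vs 4, 5 vs 7, 3 vs 2] → C does not strictly dominate A (column X: 3 ≤ 4)
  C vs B: [3 vs 2, 5 vs 5, 3 vs 2] → C does not strictly dominate B (column Y: 5 ≤ 5)
No single strategy strictly dominates all others → no strictly dominant strategy.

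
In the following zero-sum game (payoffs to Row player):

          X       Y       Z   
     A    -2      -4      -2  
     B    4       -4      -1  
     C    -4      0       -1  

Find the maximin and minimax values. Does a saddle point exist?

Maximin = -4, Minimax = -1, Saddle: False

Work:
Row minimums: [-4, -4, -4] → maximin = -4
Column maximums: [4, 0, -1] → minimax = -1
No saddle point (maximin ≠ minimax). Mixed strategy needed.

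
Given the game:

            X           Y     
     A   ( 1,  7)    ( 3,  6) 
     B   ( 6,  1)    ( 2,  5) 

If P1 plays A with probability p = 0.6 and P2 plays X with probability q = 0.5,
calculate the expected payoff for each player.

E[P1] = 2.8, E[P2] = 5.1

Work:
E[P1] = p·q·π₁(A,X) + p·(1-q)·π₁(A,Y) + (1-p)·q·π₁(B,X) + (1-p)·(1-q)·π₁(B,Y)
= 0.6·0.5·1 + 0.6·0.5·3 + 0.4·0.5·6 + 0.4·0.5·2
= 2.8

E[P2] = 5.1 (similar calculation)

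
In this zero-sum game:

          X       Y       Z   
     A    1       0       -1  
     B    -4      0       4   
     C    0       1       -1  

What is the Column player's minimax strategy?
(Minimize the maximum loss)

Column should play X or Y (all achieve the minimum), value = 1

Work:
Column player minimizes Row's maximum payoff:
Column X: max payoff to Row = 1
Column Y: max payoff to Row = 1
Column Z: max payoff to Row = 4
Minimum is 1, achieved by columns X, Y (tied).
Each of X or Y is a minimax strategy.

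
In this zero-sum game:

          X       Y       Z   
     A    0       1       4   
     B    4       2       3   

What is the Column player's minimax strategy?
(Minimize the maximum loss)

Column should play Y, value = 2

Work:
Column player minimizes Row's maximum payoff:
Column X: max payoff to Row = 4
Column Y: max payoff to Row = 2
Column Z: max payoff to Row = 4
Minimum is 2, achieved by column Y.
Minimax strategy: Y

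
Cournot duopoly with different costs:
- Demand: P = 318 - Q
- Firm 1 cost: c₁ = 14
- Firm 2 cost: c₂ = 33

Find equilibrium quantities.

q₁* = 107.67, q₂* = 88.67

Work:
Reaction: q₁ = (318 - 14 - q₂)/2
Reaction: q₂ = (318 - 33 - q₁)/2
Solve simultaneously:
q₁* = (318 - 2×14 + 33)/3 = 107.67
q₂* = (318 - 2×33 + 14)/3 = 88.67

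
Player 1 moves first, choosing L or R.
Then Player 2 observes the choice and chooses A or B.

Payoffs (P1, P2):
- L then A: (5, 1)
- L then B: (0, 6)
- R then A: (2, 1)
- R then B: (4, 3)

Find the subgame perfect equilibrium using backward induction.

P1 plays R, P2 plays B after L and B after R; Payoff (4, 3)

Work:
Backward induction:
After L: P2 chooses B → P1 gets 0
After R: P2 chooses B → P1 gets 4
P1 chooses R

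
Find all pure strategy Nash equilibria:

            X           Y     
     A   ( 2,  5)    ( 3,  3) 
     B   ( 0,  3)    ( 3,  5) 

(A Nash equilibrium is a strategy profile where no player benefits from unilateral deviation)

Nash equilibrium: (A, X), (B, Y)

Work:
Best responses:
  P1 vs X: payoffs [2, 0] → best response A (payoff 2)
  P1 vs Y: payoffs [3, 3] → best response A/B (payoff 3)
  P2 vs A: payoffs [5, 3] → best response X (payoff 5)
  P2 vs B: payoffs [3, 5] → best response Y (payoff 5)
Mutual best responses: (A,X), (B,Y) → Nash equilibria.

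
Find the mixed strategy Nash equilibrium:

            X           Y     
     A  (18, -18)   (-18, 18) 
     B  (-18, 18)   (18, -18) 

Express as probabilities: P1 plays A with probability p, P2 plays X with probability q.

p = 0.5, q = 0.5

Work:
Find probabilities that make opponent indifferent:
P2 chooses q to make P1 indifferent between A and B
P1 chooses p to make P2 indifferent between X and Y
Mixed NE: P1 plays (A: 0.5, B: 0.5), P2 plays (X: 0.5, Y: 0.5)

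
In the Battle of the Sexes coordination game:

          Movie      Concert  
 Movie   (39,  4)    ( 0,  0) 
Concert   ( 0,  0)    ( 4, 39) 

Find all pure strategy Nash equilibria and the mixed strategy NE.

Pure NE: (Movie, Movie) and (Concert, Concert); Mixed NE: p = 0.907, q = 0.093

Work:
Check pure NE:
(Movie, Movie): (39, 4) - no unilateral deviation beneficial
(Concert, Concert): (4, 39) - no unilateral deviation beneficial
Mixed NE: P1 plays Movie with p = 0.907, P2 plays Movie with q = 0.093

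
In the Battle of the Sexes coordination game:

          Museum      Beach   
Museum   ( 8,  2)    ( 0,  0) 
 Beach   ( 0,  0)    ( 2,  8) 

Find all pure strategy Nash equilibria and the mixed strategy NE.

Pure NE: (Museum, Museum) and (Beach, Beach); Mixed NE: p = 0.8, q = 0.2

Work:
Check pure NE:
(Museum, Museum): (8, 2) - no unilateral deviation beneficial
(Beach, Beach): (2, 8) - no unilateral deviation beneficial
Mixed NE: P1 plays Museum with p = 0.8, P2 plays Museum with q = 0.2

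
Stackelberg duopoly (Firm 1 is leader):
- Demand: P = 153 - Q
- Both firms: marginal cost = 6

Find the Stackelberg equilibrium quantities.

q₁* (leader) = 73.5, q₂* (follower) = 36.75

Work:
Follower's reaction: q₂ = (a - c - q₁)/2
Leader substitutes: π₁ = q₁·(a - q₁ - (a-c-q₁)/2 - c)
FOC: q₁* = (153 - 6)/2 = 73.50
Then: q₂* = (153 - 6 - 73.5)/2 = 36.75
Leader has first-mover advantage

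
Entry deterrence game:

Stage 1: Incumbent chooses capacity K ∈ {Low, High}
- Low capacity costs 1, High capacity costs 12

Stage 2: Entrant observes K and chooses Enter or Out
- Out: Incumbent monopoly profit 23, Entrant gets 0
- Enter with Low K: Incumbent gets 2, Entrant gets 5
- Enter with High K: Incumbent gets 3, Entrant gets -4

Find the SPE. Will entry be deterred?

SPE: (High, Enter|Low, Out|High); Entry deterred. Incumbent net profit = 11

Work:
After Low K: Entrant enters (5 > 0)
After High K: Entrant stays out (-4 < 0)
Incumbent: Low → 2−1=1, High → 23−12=11
Incumbent chooses High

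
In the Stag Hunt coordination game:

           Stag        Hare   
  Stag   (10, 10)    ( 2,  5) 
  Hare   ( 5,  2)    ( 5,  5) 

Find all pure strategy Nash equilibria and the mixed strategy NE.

Pure NE: (Stag, Stag) and (Hare, Hare); Mixed NE: p = 0.375, q = 0.375

Work:
Check pure NE:
(Stag, Stag): (10, 10) - no unilateral deviation beneficial
(Hare, Hare): (5, 5) - no unilateral deviation beneficial
Mixed NE: P1 plays Stag with p = 0.375, P2 plays Stag with q = 0.375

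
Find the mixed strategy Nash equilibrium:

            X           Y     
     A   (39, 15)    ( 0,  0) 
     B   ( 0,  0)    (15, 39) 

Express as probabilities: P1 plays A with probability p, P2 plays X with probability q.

p = 0.7222, q = 0.2778

Work:
Find probabilities that make opponent indifferent:
P2 chooses q to make P1 indifferent between A and B
P1 chooses p to make P2 indifferent between X and Y
Mixed NE: P1 plays (A: 0.7222, B: 0.2778), P2 plays (X: 0.2778, Y: 0.7222)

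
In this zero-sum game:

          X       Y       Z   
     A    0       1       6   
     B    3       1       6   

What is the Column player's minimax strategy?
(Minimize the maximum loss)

Column should play Y, value = 1

Work:
Column player minimizes Row's maximum payoff:
Column X: max payoff to Row = 3
Column Y: max payoff to Row = 1
Column Z: max payoff to Row = 6
Minimum is 1, achieved by column Y.
Minimax strategy: Y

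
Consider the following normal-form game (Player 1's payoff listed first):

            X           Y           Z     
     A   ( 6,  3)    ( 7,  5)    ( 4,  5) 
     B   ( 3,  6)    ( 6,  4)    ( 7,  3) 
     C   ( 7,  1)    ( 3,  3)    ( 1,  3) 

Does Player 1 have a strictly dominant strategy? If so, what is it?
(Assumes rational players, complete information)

No strictly dominant strategy exists for Player 1

Work:
A strategy strictly dominates another if it gives a strictly higher payoff against every opponent action. Compare each pair of P1's strategies column-by-column:
  A vs B: [6 vs 3, 7 vs 6, 4 vs 7] → A does not strictly dominate B (column Z: 4 ≤ 7)
  A vs C: [6 vs 7, 7 vs 3, 4 vs 1] → A does not strictly dominate C (column X: 6 ≤ 7)
  B vs A: [3 vs 6, 6 vs 7, 7 vs 4] → B does not strictly dominate A (column X: 3 ≤ 6)
  B vs C: [3 vs 7, 6 vs 3, 7 vs 1] → B does not strictly dominate C (column X: 3 ≤ 7)
  C vs A: [7 vs 6, 3 vs 7, 1 vs 4] → C does not strictly dominate A (column Y: 3 ≤ 7)
  C vs B: [7 vs 3, 3 vs 6, 1 vs 7] → C does not strictly dominate B (column Y: 3 ≤ 6)
No single strategy strictly dominates all others → no strictly dominant strategy.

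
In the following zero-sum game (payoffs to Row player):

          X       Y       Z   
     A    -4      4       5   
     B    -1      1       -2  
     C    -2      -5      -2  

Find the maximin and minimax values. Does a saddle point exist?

Maximin = -2, Minimax = -1, Saddle: False

Work:
Row minimums: [-4, -2, -5] → maximin = -2
Column maximums: [-1, 4, 5] → minimax = -1
No saddle point (maximin ≠ minimax). Mixed strategy needed.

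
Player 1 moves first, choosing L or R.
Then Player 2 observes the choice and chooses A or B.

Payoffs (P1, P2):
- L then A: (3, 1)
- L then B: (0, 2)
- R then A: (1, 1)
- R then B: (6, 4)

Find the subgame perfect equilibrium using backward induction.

P1 plays R, P2 plays B after L and B after R; Payoff (6, 4)

Work:
Backward induction:
After L: P2 chooses B → P1 gets 0
After R: P2 chooses B → P1 gets 6
P1 chooses R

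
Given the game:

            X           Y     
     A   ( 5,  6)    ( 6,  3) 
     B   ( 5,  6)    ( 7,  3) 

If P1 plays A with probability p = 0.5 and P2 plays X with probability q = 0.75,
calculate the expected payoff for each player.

E[P1] = 5.375, E[P2] = 5.25

Work:
E[P1] = p·q·π₁(A,X) + p·(1-q)·π₁(A,Y) + (1-p)·q·π₁(B,X) + (1-p)·(1-q)·π₁(B,Y)
= 0.5·0.75·5 + 0.5·0.25·6 + 0.5·0.75·5 + 0.5·0.25·7
= 5.375

E[P2] = 5.25 (similar calculation)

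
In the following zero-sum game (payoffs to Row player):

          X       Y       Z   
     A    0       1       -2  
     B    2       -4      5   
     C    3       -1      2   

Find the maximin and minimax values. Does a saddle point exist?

Maximin = -1, Minimax = 1, Saddle: False

Work:
Row minimums: [-2, -4, -1] → maximin = -1
Column maximums: [3, 1, 5] → minimax = 1
No saddle point (maximin ≠ minimax). Mixed strategy needed.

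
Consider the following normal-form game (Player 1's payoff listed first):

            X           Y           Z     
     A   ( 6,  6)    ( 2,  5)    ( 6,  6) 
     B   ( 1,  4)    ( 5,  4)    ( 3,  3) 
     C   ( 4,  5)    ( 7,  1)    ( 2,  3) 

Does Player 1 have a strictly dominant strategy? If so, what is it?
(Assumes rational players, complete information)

No strictly dominant strategy exists for Player 1

Work:
A strategy strictly dominates another if it gives a strictly higher payoff against every opponent action. Compare each pair of P1's strategies column-by-column:
  A vs B: [6 vs 1, 2 vs 5, 6 vs 3] → A does not strictly dominate B (column Y: 2 ≤ 5)
  A vs C: [6 vs 4, 2 vs 7, 6 vs 2] → A does not strictly dominate C (column Y: 2 ≤ 7)
  B vs A: [1 vs 6, 5 vs 2, 3 vs 6] → B does not strictly dominate A (column X: 1 ≤ 6)
  B vs C: [1 vs 4, 5 vs 7, 3 vs 2] → B does not strictly dominate C (column X: 1 ≤ 4)
  C vs A: [4 vs 6, 7 vs 2, 2 vs 6] → C does not strictly dominate A (column X: 4 ≤ 6)
  C vs B: [4 vs 1, 7 vs 5, 2 vs 3] → C does not strictly dominate B (column Z: 2 ≤ 3)
No single strategy strictly dominates all others → no strictly dominant strategy.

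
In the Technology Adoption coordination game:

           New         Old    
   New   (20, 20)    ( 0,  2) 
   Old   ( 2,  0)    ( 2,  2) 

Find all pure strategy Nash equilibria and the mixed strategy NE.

Pure NE: (New, New) and (Old, Old); Mixed NE: p = 0.1, q = 0.1

Work:
Check pure NE:
(New, New): (20, 20) - no unilateral deviation beneficial
(Old, Old): (2, 2) - no unilateral deviation beneficial
Mixed NE: P1 plays New with p = 0.1, P2 plays New with q = 0.1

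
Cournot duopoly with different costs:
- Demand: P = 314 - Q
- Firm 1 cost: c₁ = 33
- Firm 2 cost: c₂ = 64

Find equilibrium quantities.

q₁* = 104.0, q₂* = 73.0

Work:
Reaction: q₁ = (314 - 33 - q₂)/2
Reaction: q₂ = (314 - 64 - q₁)/2
Solve simultaneously:
q₁* = (314 - 2×33 + 64)/3 = 104.0
q₂* = (314 - 2×64 + 33)/3 = 73.0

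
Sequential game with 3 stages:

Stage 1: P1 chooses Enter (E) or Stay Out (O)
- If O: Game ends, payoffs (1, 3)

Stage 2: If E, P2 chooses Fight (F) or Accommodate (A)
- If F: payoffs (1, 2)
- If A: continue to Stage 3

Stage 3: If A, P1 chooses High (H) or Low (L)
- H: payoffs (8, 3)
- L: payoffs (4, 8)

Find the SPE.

SPE: (E, A, H); Outcome (8, 3)

Work:
Stage 3: P1 chooses H (8 vs 4)
Stage 2: P2: F->2, A->3 (anticipating H). Choose A
Stage 1: P1: O->1, E->8 (anticipating A, H). Choose E
SPE path: E -> A -> H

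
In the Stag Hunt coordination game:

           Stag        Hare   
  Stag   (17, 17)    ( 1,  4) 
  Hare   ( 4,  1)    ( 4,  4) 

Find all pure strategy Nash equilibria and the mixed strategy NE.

Pure NE: (Stag, Stag) and (Hare, Hare); Mixed NE: p = 0.1875, q = 0.1875

Work:
Check pure NE:
(Stag, Stag): (17, 17) - no unilateral deviation beneficial
(Hare, Hare): (4, 4) - no unilateral deviation beneficial
Mixed NE: P1 plays Stag with p = 0.1875, P2 plays Stag with q = 0.1875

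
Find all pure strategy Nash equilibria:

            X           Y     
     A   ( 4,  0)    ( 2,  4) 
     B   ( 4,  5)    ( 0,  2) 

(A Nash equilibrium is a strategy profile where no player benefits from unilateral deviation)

Nash equilibrium: (A, Y), (B, X)

Work:
Best responses:
  P1 vs X: payoffs [4, 4] → best response A/B (payoff 4)
  P1 vs Y: payoffs [2, 0] → best response A (payoff 2)
  P2 vs A: payoffs [0, 4] → best response Y (payoff 4)
  P2 vs B: payoffs [5, 2] → best response X (payoff 5)
Mutual best responses: (A,Y), (B,X) → Nash equilibria.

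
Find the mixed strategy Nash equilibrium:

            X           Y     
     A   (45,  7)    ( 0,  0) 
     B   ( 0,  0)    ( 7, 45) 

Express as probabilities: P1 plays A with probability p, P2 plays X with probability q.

p = 0.8654, q = 0.1346

Work:
Find probabilities that make opponent indifferent:
P2 chooses q to make P1 indifferent between A and B
P1 chooses p to make P2 indifferent between X and Y
Mixed NE: P1 plays (A: 0.8654, B: 0.1346), P2 plays (X: 0.1346, Y: 0.8654)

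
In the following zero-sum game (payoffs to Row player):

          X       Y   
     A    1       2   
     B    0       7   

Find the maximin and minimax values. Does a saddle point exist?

Maximin = 1, Minimax = 1, Saddle: True

Work:
Row minimums: [1, 0] → maximin = 1
Column maximums: [1, 7] → minimax = 1
Saddle point exists! Game value = 1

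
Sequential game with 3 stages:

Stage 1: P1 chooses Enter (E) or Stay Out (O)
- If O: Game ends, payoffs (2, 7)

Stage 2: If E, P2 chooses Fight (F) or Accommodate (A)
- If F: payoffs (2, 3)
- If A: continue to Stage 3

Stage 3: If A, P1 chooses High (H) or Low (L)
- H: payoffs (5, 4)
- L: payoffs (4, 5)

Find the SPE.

SPE: (E, A, H); Outcome (5, 4)

Work:
Stage 3: P1 chooses H (5 vs 4)
Stage 2: P2: F->3, A->4 (anticipating H). Choose A
Stage 1: P1: O->2, E->5 (anticipating A, H). Choose E
SPE path: E -> A -> H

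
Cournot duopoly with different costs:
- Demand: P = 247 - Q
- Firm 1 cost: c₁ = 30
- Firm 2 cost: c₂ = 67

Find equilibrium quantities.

q₁* = 84.67, q₂* = 47.67

Work:
Reaction: q₁ = (247 - 30 - q₂)/2
Reaction: q₂ = (247 - 67 - q₁)/2
Solve simultaneously:
q₁* = (247 - 2×30 + 67)/3 = 84.67
q₂* = (247 - 2×67 + 30)/3 = 47.67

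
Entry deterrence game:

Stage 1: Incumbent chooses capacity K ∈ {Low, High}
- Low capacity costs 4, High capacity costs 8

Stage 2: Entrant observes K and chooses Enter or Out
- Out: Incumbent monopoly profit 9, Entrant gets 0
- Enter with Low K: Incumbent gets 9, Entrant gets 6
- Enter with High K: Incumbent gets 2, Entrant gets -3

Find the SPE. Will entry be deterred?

SPE: (Low, Enter|Low, Out|High); Entry not deterred. Incumbent net profit = 5, Entrant gets 6

Work:
After Low K: Entrant enters (6 > 0)
After High K: Entrant stays out (-3 < 0)
Incumbent: Low → 9−4=5, High → 9−8=1
Incumbent chooses Low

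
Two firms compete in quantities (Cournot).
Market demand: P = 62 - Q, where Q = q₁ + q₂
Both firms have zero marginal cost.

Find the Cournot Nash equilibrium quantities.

q₁* = q₂* = 20.67; P* = 20.67

Work:
Profit: π_i = P·q_i = (a - q_i - q_j)·q_i
FOC: ∂π_i/∂q_i = a - 2q_i - q_j = 0
Reaction function: q_i = (62 - q_j)/2
Symmetry: q* = 62/3 = 20.67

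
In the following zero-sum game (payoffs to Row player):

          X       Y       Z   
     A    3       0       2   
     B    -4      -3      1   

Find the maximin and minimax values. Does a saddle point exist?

Maximin = 0, Minimax = 0, Saddle: True

Work:
Row minimums: [0, -4] → maximin = 0
Column maximums: [3, 0, 2] → minimax = 0
Saddle point exists! Game value = 0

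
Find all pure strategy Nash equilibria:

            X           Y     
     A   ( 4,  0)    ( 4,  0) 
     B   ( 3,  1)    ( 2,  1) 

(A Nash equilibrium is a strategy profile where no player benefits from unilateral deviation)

Nash equilibrium: (A, X), (A, Y)

Work:
Best responses:
  P1 vs X: payoffs [4, 3] → best response A (payoff 4)
  P1 vs Y: payoffs [4, 2] → best response A (payoff 4)
  P2 vs A: payoffs [0, 0] → best response X/Y (payoff 0)
  P2 vs B: payoffs [1, 1] → best response X/Y (payoff 1)
Mutual best responses: (A,X), (A,Y) → Nash equilibria.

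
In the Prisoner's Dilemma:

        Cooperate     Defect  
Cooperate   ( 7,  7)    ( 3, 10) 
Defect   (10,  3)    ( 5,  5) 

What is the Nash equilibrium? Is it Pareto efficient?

(Defect, Defect) is NE; not Pareto efficient

Work:
Defect dominates Cooperate for both players:
If P2 cooperates: Defect (10) > Cooperate (7)
If P2 defects: Defect (5) > Cooperate (3)
NE: (Defect, Defect) with payoff (5, 5)
But (Cooperate, Cooperate) = (7, 7) Pareto dominates (5, 5)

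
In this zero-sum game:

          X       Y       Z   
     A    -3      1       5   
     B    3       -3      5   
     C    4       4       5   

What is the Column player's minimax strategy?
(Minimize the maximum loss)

Column should play X or Y (all achieve the minimum), value = 4

Work:
Column player minimizes Row's maximum payoff:
Column X: max payoff to Row = 4
Column Y: max payoff to Row = 4
Column Z: max payoff to Row = 5
Minimum is 4, achieved by columns X, Y (tied).
Each of X or Y is a minimax strategy.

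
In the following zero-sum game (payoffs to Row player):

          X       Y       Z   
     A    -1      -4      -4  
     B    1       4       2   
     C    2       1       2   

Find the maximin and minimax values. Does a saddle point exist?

Maximin = 1, Minimax = 2, Saddle: False

Work:
Row minimums: [-4, 1, 1] → maximin = 1
Column maximums: [2, 4, 2] → minimax = 2
No saddle point (maximin ≠ minimax). Mixed strategy needed.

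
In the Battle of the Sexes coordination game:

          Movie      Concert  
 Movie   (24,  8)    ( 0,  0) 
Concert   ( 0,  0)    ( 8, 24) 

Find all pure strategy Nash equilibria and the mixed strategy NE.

Pure NE: (Movie, Movie) and (Concert, Concert); Mixed NE: p = 0.75, q = 0.25

Work:
Check pure NE:
(Movie, Movie): (24, 8) - no unilateral deviation beneficial
(Concert, Concert): (8, 24) - no unilateral deviation beneficial
Mixed NE: P1 plays Movie with p = 0.75, P2 plays Movie with q = 0.25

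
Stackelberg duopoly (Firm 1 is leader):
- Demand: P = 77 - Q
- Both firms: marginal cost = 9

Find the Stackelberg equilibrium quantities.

q₁* (leader) = 34.0, q₂* (follower) = 17.0

Work:
Follower's reaction: q₂ = (a - c - q₁)/2
Leader substitutes: π₁ = q₁·(a - q₁ - (a-c-q₁)/2 - c)
FOC: q₁* = (77 - 9)/2 = 34.00
Then: q₂* = (77 - 9 - 34.0)/2 = 17.00
Leader has first-mover advantage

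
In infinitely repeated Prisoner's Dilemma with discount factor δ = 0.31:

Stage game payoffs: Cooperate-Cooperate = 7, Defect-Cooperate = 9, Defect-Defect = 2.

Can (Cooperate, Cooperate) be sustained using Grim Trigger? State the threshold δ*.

δ* = 0.2857; since δ = 0.31 ≥ 0.2857, cooperation can be sustained

Work:
For Grim Trigger:
Cooperate forever: 7/(1-δ)
Defect then punished: 9 + 2·δ/(1-δ)
Need: 7/(1-δ) ≥ 9 + 2·δ/(1-δ)
Solving: δ ≥ (T-R)/(T-P) = (9-7)/(9-2) = 0.2857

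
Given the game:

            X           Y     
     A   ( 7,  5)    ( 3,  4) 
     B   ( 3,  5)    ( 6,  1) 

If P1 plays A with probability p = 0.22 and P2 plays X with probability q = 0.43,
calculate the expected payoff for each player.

E[P1] = 4.7122, E[P2] = 3.0962

Work:
E[P1] = p·q·π₁(A,X) + p·(1-q)·π₁(A,Y) + (1-p)·q·π₁(B,X) + (1-p)·(1-q)·π₁(B,Y)
= 0.22·0.43·7 + 0.22·0.57·3 + 0.78·0.43·3 + 0.78·0.57·6
= 4.7122

E[P2] = 3.0962 (similar calculation)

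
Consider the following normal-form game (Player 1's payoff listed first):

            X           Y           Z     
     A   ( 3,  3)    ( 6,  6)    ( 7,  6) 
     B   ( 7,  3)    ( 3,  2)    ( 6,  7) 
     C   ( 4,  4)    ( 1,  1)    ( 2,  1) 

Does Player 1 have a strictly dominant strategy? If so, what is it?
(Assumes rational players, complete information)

No strictly dominant strategy exists for Player 1

Work:
A strategy strictly dominates another if it gives a strictly higher payoff against every opponent action. Compare each pair of P1's strategies column-by-column:
  A vs B: [3 vs 7, 6 vs 3, 7 vs 6] → A does not strictly dominate B (column X: 3 ≤ 7)
  A vs C: [3 vs 4, 6 vs 1, 7 vs 2] → A does not strictly dominate C (column X: 3 ≤ 4)
  B vs A: [7 vs 3, 3 vs 6, 6 vs 7] → B does not strictly dominate A (column Y: 3 ≤ 6)
  B vs C: [7 vs 4, 3 vs 1, 6 vs 2] → B strictly dominates C
  C vs A: [4 vs 3, 1 vs 6, 2 vs 7] → C does not strictly dominate A (column Y: 1 ≤ 6)
  C vs B: [4 vs 7, 1 vs 3, 2 vs 6] → C does not strictly dominate B (column X: 4 ≤ 7)
No single strategy strictly dominates all others → no strictly dominant strategy.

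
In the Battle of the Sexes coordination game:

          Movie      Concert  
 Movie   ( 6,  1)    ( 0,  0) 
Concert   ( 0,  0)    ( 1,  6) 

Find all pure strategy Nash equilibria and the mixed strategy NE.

Pure NE: (Movie, Movie) and (Concert, Concert); Mixed NE: p = 0.8571, q = 0.1429

Work:
Check pure NE:
(Movie, Movie): (6, 1) - no unilateral deviation beneficial
(Concert, Concert): (1, 6) - no unilateral deviation beneficial
Mixed NE: P1 plays Movie with p = 0.8571, P2 plays Movie with q = 0.1429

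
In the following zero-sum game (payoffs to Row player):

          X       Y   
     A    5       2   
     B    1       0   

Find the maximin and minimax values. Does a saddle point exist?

Maximin = 2, Minimax = 2, Saddle: True

Work:
Row minimums: [2, 0] → maximin = 2
Column maximums: [5, 2] → minimax = 2
Saddle point exists! Game value = 2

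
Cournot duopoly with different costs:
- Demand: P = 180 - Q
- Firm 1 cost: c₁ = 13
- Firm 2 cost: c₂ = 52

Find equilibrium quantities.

q₁* = 68.67, q₂* = 29.67

Work:
Reaction: q₁ = (180 - 13 - q₂)/2
Reaction: q₂ = (180 - 52 - q₁)/2
Solve simultaneously:
q₁* = (180 - 2×13 + 52)/3 = 68.67
q₂* = (180 - 2×52 + 13)/3 = 29.67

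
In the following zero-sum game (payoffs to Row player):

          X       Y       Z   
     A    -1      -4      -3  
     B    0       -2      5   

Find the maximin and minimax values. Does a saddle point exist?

Maximin = -2, Minimax = -2, Saddle: True

Work:
Row minimums: [-4, -2] → maximin = -2
Column maximums: [0, -2, 5] → minimax = -2
Saddle point exists! Game value = -2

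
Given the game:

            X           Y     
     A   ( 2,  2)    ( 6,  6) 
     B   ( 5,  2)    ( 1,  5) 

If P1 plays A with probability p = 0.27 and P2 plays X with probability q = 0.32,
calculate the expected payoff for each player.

E[P1] = 2.9388, E[P2] = 4.2236

Work:
E[P1] = p·q·π₁(A,X) + p·(1-q)·π₁(A,Y) + (1-p)·q·π₁(B,X) + (1-p)·(1-q)·π₁(B,Y)
= 0.27·0.32·2 + 0.27·0.68·6 + 0.73·0.32·5 + 0.73·0.68·1
= 2.9388

E[P2] = 4.2236 (similar calculation)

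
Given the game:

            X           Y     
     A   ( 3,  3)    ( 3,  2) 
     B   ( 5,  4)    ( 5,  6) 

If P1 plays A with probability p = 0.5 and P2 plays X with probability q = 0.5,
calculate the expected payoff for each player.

E[P1] = 4.0, E[P2] = 3.75

Work:
E[P1] = p·q·π₁(A,X) + p·(1-q)·π₁(A,Y) + (1-p)·q·π₁(B,X) + (1-p)·(1-q)·π₁(B,Y)
= 0.5·0.5·3 + 0.5·0.5·3 + 0.5·0.5·5 + 0.5·0.5·5
= 4.0

E[P2] = 3.75 (similar calculation)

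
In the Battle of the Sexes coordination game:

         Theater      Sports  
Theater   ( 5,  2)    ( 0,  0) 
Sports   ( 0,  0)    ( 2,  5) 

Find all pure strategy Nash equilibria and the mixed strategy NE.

Pure NE: (Theater, Theater) and (Sports, Sports); Mixed NE: p = 0.7143, q = 0.2857

Work:
Check pure NE:
(Theater, Theater): (5, 2) - no unilateral deviation beneficial
(Sports, Sports): (2, 5) - no unilateral deviation beneficial
Mixed NE: P1 plays Theater with p = 0.7143, P2 plays Theater with q = 0.2857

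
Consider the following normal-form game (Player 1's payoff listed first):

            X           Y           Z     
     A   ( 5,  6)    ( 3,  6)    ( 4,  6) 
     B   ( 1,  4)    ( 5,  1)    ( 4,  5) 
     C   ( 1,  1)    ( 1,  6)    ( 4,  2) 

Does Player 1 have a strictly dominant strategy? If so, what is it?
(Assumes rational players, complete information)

No strictly dominant strategy exists for Player 1

Work:
A strategy strictly dominates another if it gives a strictly higher payoff against every opponent action. Compare each pair of P1's strategies column-by-column:
  A vs B: [5 vs 1, 3 vs 5, 4 vs 4] → A does not strictly dominate B (column Y: 3 ≤ 5)
  A vs C: [5 vs 1, 3 vs 1, 4 vs 4] → A does not strictly dominate C (column Z: 4 ≤ 4)
  B vs A: [1 vs 5, 5 vs 3, 4 vs 4] → B does not strictly dominate A (column X: 1 ≤ 5)
  B vs C: [1 vs 1, 5 vs 1, 4 vs 4] → B does not strictly dominate C (column X: 1 ≤ 1)
  C vs A: [1 vs 5, 1 vs 3, 4 vs 4] → C does not strictly dominate A (column X: 1 ≤ 5)
  C vs B: [1 vs 1, 1 vs 5, 4 vs 4] → C does not strictly dominate B (column X: 1 ≤ 1)
No single strategy strictly dominates all others → no strictly dominant strategy.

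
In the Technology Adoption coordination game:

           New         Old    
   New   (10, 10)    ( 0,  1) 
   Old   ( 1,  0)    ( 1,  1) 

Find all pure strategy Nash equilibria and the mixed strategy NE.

Pure NE: (New, New) and (Old, Old); Mixed NE: p = 0.1, q = 0.1

Work:
Check pure NE:
(New, New): (10, 10) - no unilateral deviation beneficial
(Old, Old): (1, 1) - no unilateral deviation beneficial
Mixed NE: P1 plays New with p = 0.1, P2 plays New with q = 0.1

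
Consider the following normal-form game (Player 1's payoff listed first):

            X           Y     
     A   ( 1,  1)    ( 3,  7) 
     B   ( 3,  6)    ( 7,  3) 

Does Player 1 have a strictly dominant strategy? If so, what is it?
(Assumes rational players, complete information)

Yes, Player 1's strictly dominant strategy is B

Work:
A strategy strictly dominates another if it gives a strictly higher payoff against every opponent action. Compare each pair of P1's strategies column-by-column:
  A vs B: [1 vs 3, 3 vs 7] → A does not strictly dominate B (column X: 1 ≤ 3)
  B vs A: [3 vs 1, 7 vs 3] → B strictly dominates A
B strictly dominates every other strategy → strictly dominant.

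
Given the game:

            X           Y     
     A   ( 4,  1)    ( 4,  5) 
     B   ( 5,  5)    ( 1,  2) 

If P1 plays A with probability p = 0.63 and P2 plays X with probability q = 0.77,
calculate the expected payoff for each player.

E[P1] = 4.0296, E[P2] = 2.8043

Work:
E[P1] = p·q·π₁(A,X) + p·(1-q)·π₁(A,Y) + (1-p)·q·π₁(B,X) + (1-p)·(1-q)·π₁(B,Y)
= 0.63·0.77·4 + 0.63·0.23·4 + 0.37·0.77·5 + 0.37·0.23·1
= 4.0296

E[P2] = 2.8043 (similar calculation)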